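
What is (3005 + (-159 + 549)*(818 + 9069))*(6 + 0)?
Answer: 23153610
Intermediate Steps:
(3005 + (-159 + 549)*(818 + 9069))*(6 + 0) = (3005 + 390*9887)*6 = (3005 + 3855930)*6 = 3858935*6 = 23153610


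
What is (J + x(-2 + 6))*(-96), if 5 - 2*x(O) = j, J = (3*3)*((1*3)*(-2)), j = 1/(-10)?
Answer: 24696/5 ≈ 4939.2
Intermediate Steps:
j = -⅒ ≈ -0.10000
J = -54 (J = 9*(3*(-2)) = 9*(-6) = -54)
x(O) = 51/20 (x(O) = 5/2 - ½*(-⅒) = 5/2 + 1/20 = 51/20)
(J + x(-2 + 6))*(-96) = (-54 + 51/20)*(-96) = -1029/20*(-96) = 24696/5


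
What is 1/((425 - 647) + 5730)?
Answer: 1/5508 ≈ 0.00018155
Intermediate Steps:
1/((425 - 647) + 5730) = 1/(-222 + 5730) = 1/5508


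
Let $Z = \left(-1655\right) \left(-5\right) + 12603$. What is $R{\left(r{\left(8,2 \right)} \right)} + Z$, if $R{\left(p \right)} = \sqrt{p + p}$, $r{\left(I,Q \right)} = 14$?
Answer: $20878 + 2 \sqrt{7} \approx 20883.0$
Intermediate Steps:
$R{\left(p \right)} = \sqrt{2} \sqrt{p}$ ($R{\left(p \right)} = \sqrt{2 p} = \sqrt{2} \sqrt{p}$)
$Z = 20878$ ($Z = 8275 + 12603 = 20878$)
$R{\left(r{\left(8,2 \right)} \right)} + Z = \sqrt{2} \sqrt{14} + 20878 = 2 \sqrt{7} + 20878 = 20878 + 2 \sqrt{7}$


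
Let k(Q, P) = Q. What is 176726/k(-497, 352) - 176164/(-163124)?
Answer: -7185174629/20268157 ≈ -354.51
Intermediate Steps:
176726/k(-497, 352) - 176164/(-163124) = 176726/(-497) - 176164/(-163124) = 176726*(-1/497) - 176164*(-1/163124) = -176726/497 + 44041/40781 = -7185174629/20268157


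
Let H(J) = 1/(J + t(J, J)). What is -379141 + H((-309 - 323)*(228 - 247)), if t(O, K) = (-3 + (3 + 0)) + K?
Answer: -9105450255/24016 ≈ -3.7914e+5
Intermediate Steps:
t(O, K) = K (t(O, K) = (-3 + 3) + K = 0 + K = K)
H(J) = 1/(2*J) (H(J) = 1/(J + J) = 1/(2*J))
-379141 + H((-309 - 323)*(228 - 247)) = -379141 + 1/(2*(((-309 - 323)*(228 - 247)))) = -379141 + 1/(2*((-632*(-19)))) = -379141 + (½)/12008 = -379141 + (½)*(1/12008) = -379141 + 1/24016 = -9105450255/24016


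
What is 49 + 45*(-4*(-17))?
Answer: 3109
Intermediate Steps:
49 + 45*(-4*(-17)) = 49 + 45*68 = 49 + 3060 = 3109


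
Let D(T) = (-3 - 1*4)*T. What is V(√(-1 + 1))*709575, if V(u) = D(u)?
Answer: 0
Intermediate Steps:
D(T) = -7*T (D(T) = (-3 - 4)*T = -7*T)
V(u) = -7*u
V(√(-1 + 1))*709575 = -7*√(-1 + 1)*709575 = -7*√0*709575 = -7*0*709575 = 0*709575 = 0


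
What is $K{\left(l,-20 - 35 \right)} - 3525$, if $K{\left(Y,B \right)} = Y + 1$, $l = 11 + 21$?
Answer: $-3492$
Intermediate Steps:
$l = 32$
$K{\left(Y,B \right)} = 1 + Y$
$K{\left(l,-20 - 35 \right)} - 3525 = \left(1 + 32\right) - 3525 = 33 - 3525 = -3492$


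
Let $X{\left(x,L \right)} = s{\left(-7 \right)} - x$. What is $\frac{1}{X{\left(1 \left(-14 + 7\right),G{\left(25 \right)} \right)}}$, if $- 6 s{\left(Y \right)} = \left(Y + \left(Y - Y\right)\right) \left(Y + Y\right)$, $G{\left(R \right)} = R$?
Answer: $- \frac{3}{28} \approx -0.10714$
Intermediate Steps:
$s{\left(Y \right)} = - \frac{Y^{2}}{3}$ ($s{\left(Y \right)} = - \frac{\left(Y + \left(Y - Y\right)\right) \left(Y + Y\right)}{6} = - \frac{\left(Y + 0\right) 2 Y}{6} = - \frac{Y 2 Y}{6} = - \frac{2 Y^{2}}{6} = - \frac{Y^{2}}{3}$)
$X{\left(x,L \right)} = - \frac{49}{3} - x$ ($X{\left(x,L \right)} = - \frac{\left(-7\right)^{2}}{3} - x = \left(- \frac{1}{3}\right) 49 - x = - \frac{49}{3} - x$)
$\frac{1}{X{\left(1 \left(-14 + 7\right),G{\left(25 \right)} \right)}} = \frac{1}{- \frac{49}{3} - 1 \left(-14 + 7\right)} = \frac{1}{- \frac{49}{3} - 1 \left(-7\right)} = \frac{1}{- \frac{49}{3} - -7} = \frac{1}{- \frac{49}{3} + 7} = \frac{1}{- \frac{28}{3}} = - \frac{3}{28}$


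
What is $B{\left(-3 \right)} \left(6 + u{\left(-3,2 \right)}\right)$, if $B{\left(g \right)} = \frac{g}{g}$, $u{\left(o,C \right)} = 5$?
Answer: $11$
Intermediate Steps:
$B{\left(g \right)} = 1$
$B{\left(-3 \right)} \left(6 + u{\left(-3,2 \right)}\right) = 1 \left(6 + 5\right) = 1 \cdot 11 = 11$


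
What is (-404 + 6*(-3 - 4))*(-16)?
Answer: 7136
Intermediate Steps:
(-404 + 6*(-3 - 4))*(-16) = (-404 + 6*(-7))*(-16) = (-404 - 42)*(-16) = -446*(-16) = 7136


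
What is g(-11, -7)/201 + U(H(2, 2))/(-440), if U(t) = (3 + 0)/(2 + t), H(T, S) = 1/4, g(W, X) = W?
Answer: -1277/22110 ≈ -0.057757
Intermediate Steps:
H(T, S) = ¼
U(t) = 3/(2 + t)
g(-11, -7)/201 + U(H(2, 2))/(-440) = -11/201 + (3/(2 + ¼))/(-440) = -11*1/201 + (3/(9/4))*(-1/440) = -11/201 + (3*(4/9))*(-1/440) = -11/201 + (4/3)*(-1/440) = -11/201 - 1/330 = -1277/22110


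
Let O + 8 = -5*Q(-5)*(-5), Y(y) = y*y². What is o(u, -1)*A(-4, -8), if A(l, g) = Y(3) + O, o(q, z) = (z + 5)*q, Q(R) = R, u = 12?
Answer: -5088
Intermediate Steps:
Y(y) = y³
O = -133 (O = -8 - 5*(-5)*(-5) = -8 + 25*(-5) = -8 - 125 = -133)
o(q, z) = q*(5 + z) (o(q, z) = (5 + z)*q = q*(5 + z))
A(l, g) = -106 (A(l, g) = 3³ - 133 = 27 - 133 = -106)
o(u, -1)*A(-4, -8) = (12*(5 - 1))*(-106) = (12*4)*(-106) = 48*(-106) = -5088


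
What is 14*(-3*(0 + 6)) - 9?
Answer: -261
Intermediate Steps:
14*(-3*(0 + 6)) - 9 = 14*(-3*6) - 9 = 14*(-18) - 9 = -252 - 9 = -261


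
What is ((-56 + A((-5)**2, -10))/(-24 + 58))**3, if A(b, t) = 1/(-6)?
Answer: -38272753/8489664 ≈ -4.5082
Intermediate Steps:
A(b, t) = -1/6
((-56 + A((-5)**2, -10))/(-24 + 58))**3 = ((-56 - 1/6)/(-24 + 58))**3 = (-337/6/34)**3 = (-337/6*1/34)**3 = (-337/204)**3 = -38272753/8489664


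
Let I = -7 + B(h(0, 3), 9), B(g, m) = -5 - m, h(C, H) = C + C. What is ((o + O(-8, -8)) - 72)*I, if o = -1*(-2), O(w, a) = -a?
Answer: 1302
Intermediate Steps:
h(C, H) = 2*C
o = 2
I = -21 (I = -7 + (-5 - 1*9) = -7 + (-5 - 9) = -7 - 14 = -21)
((o + O(-8, -8)) - 72)*I = ((2 - 1*(-8)) - 72)*(-21) = ((2 + 8) - 72)*(-21) = (10 - 72)*(-21) = -62*(-21) = 1302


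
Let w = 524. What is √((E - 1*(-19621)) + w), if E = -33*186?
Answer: √14007 ≈ 118.35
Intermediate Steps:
E = -6138 (E = -1*6138 = -6138)
√((E - 1*(-19621)) + w) = √((-6138 - 1*(-19621)) + 524) = √((-6138 + 19621) + 524) = √(13483 + 524) = √14007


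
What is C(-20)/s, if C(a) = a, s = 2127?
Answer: -20/2127 ≈ -0.0094029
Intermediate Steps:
C(-20)/s = -20/2127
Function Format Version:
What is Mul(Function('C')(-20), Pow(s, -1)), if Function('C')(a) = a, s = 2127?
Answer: Rational(-20, 2127) ≈ -0.0094029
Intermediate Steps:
Mul(Function('C')(-20), Pow(s, -1)) = Mul(-20, Pow(2127, -1)) = Mul(-20, Rational(1, 2127)) = Rational(-20, 2127)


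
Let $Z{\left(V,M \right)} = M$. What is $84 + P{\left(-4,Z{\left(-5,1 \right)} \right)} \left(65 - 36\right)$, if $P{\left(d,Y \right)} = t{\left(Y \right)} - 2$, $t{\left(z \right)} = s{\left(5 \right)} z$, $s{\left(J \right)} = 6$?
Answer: $200$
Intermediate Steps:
$t{\left(z \right)} = 6 z$
$P{\left(d,Y \right)} = -2 + 6 Y$ ($P{\left(d,Y \right)} = 6 Y - 2 = -2 + 6 Y$)
$84 + P{\left(-4,Z{\left(-5,1 \right)} \right)} \left(65 - 36\right) = 84 + \left(-2 + 6 \cdot 1\right) \left(65 - 36\right) = 84 + \left(-2 + 6\right) \left(65 - 36\right) = 84 + 4 \cdot 29 = 84 + 116 = 200$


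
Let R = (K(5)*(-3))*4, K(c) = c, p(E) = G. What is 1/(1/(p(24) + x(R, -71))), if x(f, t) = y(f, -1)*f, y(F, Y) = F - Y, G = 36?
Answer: 3576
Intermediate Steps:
p(E) = 36
R = -60 (R = (5*(-3))*4 = -15*4 = -60)
x(f, t) = f*(1 + f) (x(f, t) = (f - 1*(-1))*f = (f + 1)*f = (1 + f)*f = f*(1 + f))
1/(1/(p(24) + x(R, -71))) = 1/(1/(36 - 60*(1 - 60))) = 1/(1/(36 - 60*(-59))) = 1/(1/(36 + 3540)) = 1/(1/3576) = 3576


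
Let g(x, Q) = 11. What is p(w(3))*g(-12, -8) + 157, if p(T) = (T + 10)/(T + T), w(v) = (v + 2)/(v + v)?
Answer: 457/2 ≈ 228.50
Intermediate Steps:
w(v) = (2 + v)/(2*v) (w(v) = (2 + v)/((2*v)) = (2 + v)*(1/(2*v)) = (2 + v)/(2*v))
p(T) = (10 + T)/(2*T) (p(T) = (10 + T)/((2*T)) = (10 + T)*(1/(2*T)) = (10 + T)/(2*T))
p(w(3))*g(-12, -8) + 157 = ((10 + (½)*(2 + 3)/3)/(2*(((½)*(2 + 3)/3))))*11 + 157 = ((10 + (½)*(⅓)*5)/(2*(((½)*(⅓)*5))))*11 + 157 = ((10 + ⅚)/(2*(⅚)))*11 + 157 = ((½)*(6/5)*(65/6))*11 + 157 = (13/2)*11 + 157 = 143/2 + 157 = 457/2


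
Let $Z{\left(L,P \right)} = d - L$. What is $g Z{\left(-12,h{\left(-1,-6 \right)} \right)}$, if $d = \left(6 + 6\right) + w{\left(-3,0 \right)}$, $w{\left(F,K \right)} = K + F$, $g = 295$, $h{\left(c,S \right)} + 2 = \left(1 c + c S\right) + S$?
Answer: $6195$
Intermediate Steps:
$h{\left(c,S \right)} = -2 + S + c + S c$ ($h{\left(c,S \right)} = -2 + \left(\left(1 c + c S\right) + S\right) = -2 + \left(\left(c + S c\right) + S\right) = -2 + \left(S + c + S c\right) = -2 + S + c + S c$)
$w{\left(F,K \right)} = F + K$
$d = 9$ ($d = \left(6 + 6\right) + \left(-3 + 0\right) = 12 - 3 = 9$)
$Z{\left(L,P \right)} = 9 - L$
$g Z{\left(-12,h{\left(-1,-6 \right)} \right)} = 295 \left(9 - -12\right) = 295 \left(9 + 12\right) = 295 \cdot 21 = 6195$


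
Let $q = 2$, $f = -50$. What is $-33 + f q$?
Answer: $-133$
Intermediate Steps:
$-33 + f q = -33 - 100 = -133$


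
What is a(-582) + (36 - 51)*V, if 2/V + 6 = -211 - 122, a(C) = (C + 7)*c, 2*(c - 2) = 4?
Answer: -259890/113 ≈ -2299.9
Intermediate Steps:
c = 4 (c = 2 + (½)*4 = 2 + 2 = 4)
a(C) = 28 + 4*C (a(C) = (C + 7)*4 = (7 + C)*4 = 28 + 4*C)
V = -2/339 (V = 2/(-6 + (-211 - 122)) = 2/(-6 - 333) = 2/(-339) = 2*(-1/339) = -2/339 ≈ -0.0058997)
a(-582) + (36 - 51)*V = (28 + 4*(-582)) + (36 - 51)*(-2/339) = (28 - 2328) - 15*(-2/339) = -2300 + 10/113 = -259890/113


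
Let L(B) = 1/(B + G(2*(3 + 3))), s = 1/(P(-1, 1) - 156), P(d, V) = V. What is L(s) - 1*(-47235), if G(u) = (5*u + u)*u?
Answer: 6325664120/133919 ≈ 47235.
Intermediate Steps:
G(u) = 6*u**2 (G(u) = (6*u)*u = 6*u**2)
s = -1/155 (s = 1/(1 - 156) = 1/(-155) = -1/155 ≈ -0.0064516)
L(B) = 1/(864 + B) (L(B) = 1/(B + 6*(2*(3 + 3))**2) = 1/(B + 6*(2*6)**2) = 1/(B + 6*12**2) = 1/(B + 6*144) = 1/(B + 864) = 1/(864 + B))
L(s) - 1*(-47235) = 1/(864 - 1/155) - 1*(-47235) = 1/(133919/155) + 47235 = 155/133919 + 47235 = 6325664120/133919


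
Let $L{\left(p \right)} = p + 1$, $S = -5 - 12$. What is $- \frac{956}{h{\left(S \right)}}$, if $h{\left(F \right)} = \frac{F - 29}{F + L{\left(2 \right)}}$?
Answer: $- \frac{6692}{23} \approx -290.96$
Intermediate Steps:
$S = -17$ ($S = -5 - 12 = -17$)
$L{\left(p \right)} = 1 + p$
$h{\left(F \right)} = \frac{-29 + F}{3 + F}$ ($h{\left(F \right)} = \frac{F - 29}{F + \left(1 + 2\right)} = \frac{-29 + F}{F + 3} = \frac{-29 + F}{3 + F}$)
$- \frac{956}{h{\left(S \right)}} = - \frac{956}{\frac{1}{3 - 17} \left(-29 - 17\right)} = - \frac{956}{\frac{1}{-14} \left(-46\right)} = - \frac{956}{\left(- \frac{1}{14}\right) \left(-46\right)} = - \frac{956}{\frac{23}{7}} = \left(-956\right) \frac{7}{23} = - \frac{6692}{23}$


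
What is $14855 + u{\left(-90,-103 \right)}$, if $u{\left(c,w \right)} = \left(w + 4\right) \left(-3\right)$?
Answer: $15152$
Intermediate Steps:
$u{\left(c,w \right)} = -12 - 3 w$ ($u{\left(c,w \right)} = \left(4 + w\right) \left(-3\right) = -12 - 3 w$)
$14855 + u{\left(-90,-103 \right)} = 14855 - -297 = 14855 + \left(-12 + 309\right) = 14855 + 297 = 15152$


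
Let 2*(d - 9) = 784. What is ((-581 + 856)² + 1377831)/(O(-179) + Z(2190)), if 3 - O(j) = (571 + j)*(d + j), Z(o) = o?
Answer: -1453456/84831 ≈ -17.134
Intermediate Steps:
d = 401 (d = 9 + (½)*784 = 9 + 392 = 401)
O(j) = 3 - (401 + j)*(571 + j) (O(j) = 3 - (571 + j)*(401 + j) = 3 - (401 + j)*(571 + j))
((-581 + 856)² + 1377831)/(O(-179) + Z(2190)) = ((-581 + 856)² + 1377831)/((-228968 - 1*(-179)² - 972*(-179)) + 2190) = (275² + 1377831)/((-228968 - 1*32041 + 173988) + 2190) = (75625 + 1377831)/((-228968 - 32041 + 173988) + 2190) = 1453456/(-87021 + 2190) = 1453456/(-84831) = 1453456*(-1/84831) = -1453456/84831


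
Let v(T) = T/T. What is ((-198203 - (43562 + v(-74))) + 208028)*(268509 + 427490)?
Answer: -23481614262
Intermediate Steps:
v(T) = 1
((-198203 - (43562 + v(-74))) + 208028)*(268509 + 427490) = ((-198203 - (43562 + 1)) + 208028)*(268509 + 427490) = ((-198203 - 1*43563) + 208028)*695999 = ((-198203 - 43563) + 208028)*695999 = (-241766 + 208028)*695999 = -33738*695999 = -23481614262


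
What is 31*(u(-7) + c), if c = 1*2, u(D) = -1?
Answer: 31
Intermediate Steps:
c = 2
31*(u(-7) + c) = 31*(-1 + 2) = 31*1 = 31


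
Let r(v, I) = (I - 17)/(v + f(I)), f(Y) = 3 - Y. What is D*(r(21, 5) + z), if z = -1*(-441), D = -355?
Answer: -2970285/19 ≈ -1.5633e+5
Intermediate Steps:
r(v, I) = (-17 + I)/(3 + v - I) (r(v, I) = (I - 17)/(v + (3 - I)) = (-17 + I)/(3 + v - I))
z = 441
D*(r(21, 5) + z) = -355*((-17 + 5)/(3 + 21 - 1*5) + 441) = -355*(-12/(3 + 21 - 5) + 441) = -355*(-12/19 + 441) = -355*8367/19 = -2970285/19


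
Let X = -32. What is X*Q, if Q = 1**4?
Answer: -32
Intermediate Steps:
Q = 1
X*Q = -32*1 = -32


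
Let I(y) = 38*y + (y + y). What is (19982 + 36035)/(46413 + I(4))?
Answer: 56017/46573 ≈ 1.2028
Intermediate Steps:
I(y) = 40*y (I(y) = 38*y + 2*y = 40*y)
(19982 + 36035)/(46413 + I(4)) = (19982 + 36035)/(46413 + 40*4) = 56017/(46413 + 160) = 56017/46573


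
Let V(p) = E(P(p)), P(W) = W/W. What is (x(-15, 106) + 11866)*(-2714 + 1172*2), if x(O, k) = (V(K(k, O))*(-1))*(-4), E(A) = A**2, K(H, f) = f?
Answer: -4391900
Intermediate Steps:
P(W) = 1
V(p) = 1 (V(p) = 1**2 = 1)
x(O, k) = 4 (x(O, k) = (1*(-1))*(-4) = -1*(-4) = 4)
(x(-15, 106) + 11866)*(-2714 + 1172*2) = (4 + 11866)*(-2714 + 1172*2) = 11870*(-2714 + 2344) = 11870*(-370) = -4391900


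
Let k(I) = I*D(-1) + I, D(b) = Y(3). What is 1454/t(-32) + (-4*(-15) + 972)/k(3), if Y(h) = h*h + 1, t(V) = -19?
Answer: -9458/209 ≈ -45.254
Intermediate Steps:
Y(h) = 1 + h**2 (Y(h) = h**2 + 1 = 1 + h**2)
D(b) = 10 (D(b) = 1 + 3**2 = 1 + 9 = 10)
k(I) = 11*I (k(I) = I*10 + I = 10*I + I = 11*I)
1454/t(-32) + (-4*(-15) + 972)/k(3) = 1454/(-19) + (-4*(-15) + 972)/((11*3)) = 1454*(-1/19) + (60 + 972)/33 = -1454/19 + 1032*(1/33) = -1454/19 + 344/11 = -9458/209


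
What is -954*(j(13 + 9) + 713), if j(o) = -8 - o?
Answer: -651582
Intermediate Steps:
-954*(j(13 + 9) + 713) = -954*((-8 - (13 + 9)) + 713) = -954*((-8 - 1*22) + 713) = -954*((-8 - 22) + 713) = -954*(-30 + 713) = -954*683 = -651582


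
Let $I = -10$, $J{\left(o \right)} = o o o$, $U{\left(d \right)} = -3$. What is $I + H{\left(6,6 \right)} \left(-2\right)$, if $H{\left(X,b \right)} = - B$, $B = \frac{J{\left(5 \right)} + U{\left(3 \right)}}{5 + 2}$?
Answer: $\frac{174}{7} \approx 24.857$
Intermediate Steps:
$J{\left(o \right)} = o^{3}$ ($J{\left(o \right)} = o^{2} o = o^{3}$)
$B = \frac{122}{7}$ ($B = \frac{5^{3} - 3}{5 + 2} = \frac{125 - 3}{7} = 122 \cdot \frac{1}{7} = \frac{122}{7} \approx 17.429$)
$H{\left(X,b \right)} = - \frac{122}{7}$ ($H{\left(X,b \right)} = \left(-1\right) \frac{122}{7} = - \frac{122}{7}$)
$I + H{\left(6,6 \right)} \left(-2\right) = -10 - - \frac{244}{7} = -10 + \frac{244}{7} = \frac{174}{7}$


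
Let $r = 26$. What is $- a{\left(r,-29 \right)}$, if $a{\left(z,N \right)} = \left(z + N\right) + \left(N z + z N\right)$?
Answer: $1511$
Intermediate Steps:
$a{\left(z,N \right)} = N + z + 2 N z$ ($a{\left(z,N \right)} = \left(N + z\right) + \left(N z + N z\right) = \left(N + z\right) + 2 N z = N + z + 2 N z$)
$- a{\left(r,-29 \right)} = - (-29 + 26 + 2 \left(-29\right) 26) = - (-29 + 26 - 1508) = \left(-1\right) \left(-1511\right) = 1511$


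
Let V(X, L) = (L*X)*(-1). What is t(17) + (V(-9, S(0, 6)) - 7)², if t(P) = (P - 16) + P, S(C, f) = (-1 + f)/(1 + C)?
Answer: 1462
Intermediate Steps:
S(C, f) = (-1 + f)/(1 + C)
V(X, L) = -L*X
t(P) = -16 + 2*P (t(P) = (-16 + P) + P = -16 + 2*P)
t(17) + (V(-9, S(0, 6)) - 7)² = (-16 + 2*17) + (-1*(-1 + 6)/(1 + 0)*(-9) - 7)² = (-16 + 34) + (-1*5/1*(-9) - 7)² = 18 + (-1*1*5*(-9) - 7)² = 18 + (-1*5*(-9) - 7)² = 18 + (45 - 7)² = 18 + 38² = 18 + 1444 = 1462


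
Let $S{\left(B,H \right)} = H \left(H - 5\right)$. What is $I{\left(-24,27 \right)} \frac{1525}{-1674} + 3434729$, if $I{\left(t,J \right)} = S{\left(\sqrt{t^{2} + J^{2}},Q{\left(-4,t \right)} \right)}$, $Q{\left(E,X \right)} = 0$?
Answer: $3434729$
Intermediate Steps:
$S{\left(B,H \right)} = H \left(-5 + H\right)$
$I{\left(t,J \right)} = 0$ ($I{\left(t,J \right)} = 0 \left(-5 + 0\right) = 0 \left(-5\right) = 0$)
$I{\left(-24,27 \right)} \frac{1525}{-1674} + 3434729 = 0 \frac{1525}{-1674} + 3434729 = 0 \cdot 1525 \left(- \frac{1}{1674}\right) + 3434729 = 0 \left(- \frac{1525}{1674}\right) + 3434729 = 0 + 3434729 = 3434729$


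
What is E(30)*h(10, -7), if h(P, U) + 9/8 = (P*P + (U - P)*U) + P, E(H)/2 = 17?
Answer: 30991/4 ≈ 7747.8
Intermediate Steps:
E(H) = 34 (E(H) = 2*17 = 34)
h(P, U) = -9/8 + P + P² + U*(U - P) (h(P, U) = -9/8 + ((P*P + (U - P)*U) + P) = -9/8 + ((P² + U*(U - P)) + P) = -9/8 + (P + P² + U*(U - P)) = -9/8 + P + P² + U*(U - P))
E(30)*h(10, -7) = 34*(-9/8 + 10 + 10² + (-7)² - 1*10*(-7)) = 34*(-9/8 + 10 + 100 + 49 + 70) = 34*(1823/8) = 30991/4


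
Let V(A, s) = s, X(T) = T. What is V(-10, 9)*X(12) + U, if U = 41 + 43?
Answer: 192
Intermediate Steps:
U = 84
V(-10, 9)*X(12) + U = 9*12 + 84 = 108 + 84 = 192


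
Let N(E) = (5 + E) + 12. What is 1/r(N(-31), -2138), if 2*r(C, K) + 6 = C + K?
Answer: -1/1079 ≈ -0.00092678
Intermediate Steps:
N(E) = 17 + E
r(C, K) = -3 + C/2 + K/2 (r(C, K) = -3 + (C + K)/2 = -3 + (C/2 + K/2) = -3 + C/2 + K/2)
1/r(N(-31), -2138) = 1/(-3 + (17 - 31)/2 + (½)*(-2138)) = 1/(-3 + (½)*(-14) - 1069) = 1/(-3 - 7 - 1069) = 1/(-1079) = -1/1079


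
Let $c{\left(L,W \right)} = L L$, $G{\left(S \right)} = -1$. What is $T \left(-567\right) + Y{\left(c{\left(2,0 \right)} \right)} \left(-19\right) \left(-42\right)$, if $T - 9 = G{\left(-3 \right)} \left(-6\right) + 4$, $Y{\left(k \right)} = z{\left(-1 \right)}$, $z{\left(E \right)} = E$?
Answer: $-11571$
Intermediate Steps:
$c{\left(L,W \right)} = L^{2}$
$Y{\left(k \right)} = -1$
$T = 19$ ($T = 9 + \left(\left(-1\right) \left(-6\right) + 4\right) = 9 + \left(6 + 4\right) = 9 + 10 = 19$)
$T \left(-567\right) + Y{\left(c{\left(2,0 \right)} \right)} \left(-19\right) \left(-42\right) = 19 \left(-567\right) + \left(-1\right) \left(-19\right) \left(-42\right) = -10773 + 19 \left(-42\right) = -10773 - 798 = -11571$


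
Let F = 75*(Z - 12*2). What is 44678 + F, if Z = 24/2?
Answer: 43778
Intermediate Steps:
Z = 12 (Z = 24*(½) = 12)
F = -900 (F = 75*(12 - 12*2) = 75*(12 - 24) = 75*(-12) = -900)
44678 + F = 44678 - 900 = 43778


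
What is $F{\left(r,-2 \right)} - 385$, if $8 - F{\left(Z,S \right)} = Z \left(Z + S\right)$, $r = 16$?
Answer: $-601$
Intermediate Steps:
$F{\left(Z,S \right)} = 8 - Z \left(S + Z\right)$ ($F{\left(Z,S \right)} = 8 - Z \left(Z + S\right) = 8 - Z \left(S + Z\right)$)
$F{\left(r,-2 \right)} - 385 = \left(8 - 16^{2} - \left(-2\right) 16\right) - 385 = \left(8 - 256 + 32\right) - 385 = -216 - 385 = -601$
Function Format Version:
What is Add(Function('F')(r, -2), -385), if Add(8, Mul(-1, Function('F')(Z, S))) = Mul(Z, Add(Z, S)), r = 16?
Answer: -601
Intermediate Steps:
Function('F')(Z, S) = Add(8, Mul(-1, Z, Add(S, Z))) (Function('F')(Z, S) = Add(8, Mul(-1, Mul(Z, Add(Z, S)))) = Add(8, Mul(-1, Mul(Z, Add(S, Z)))) = Add(8, Mul(-1, Z, Add(S, Z))))
Add(Function('F')(r, -2), -385) = Add(Add(8, Mul(-1, Pow(16, 2)), Mul(-1, -2, 16)), -385) = Add(Add(8, Mul(-1, 256), 32), -385) = Add(Add(8, -256, 32), -385) = Add(-216, -385) = -601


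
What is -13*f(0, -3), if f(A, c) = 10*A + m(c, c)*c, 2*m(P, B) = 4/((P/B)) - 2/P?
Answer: 91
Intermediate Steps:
m(P, B) = -1/P + 2*B/P (m(P, B) = (4/((P/B)) - 2/P)/2 = (4*(B/P) - 2/P)/2 = (4*B/P - 2/P)/2 = (-2/P + 4*B/P)/2 = -1/P + 2*B/P)
f(A, c) = -1 + 2*c + 10*A (f(A, c) = 10*A + ((-1 + 2*c)/c)*c = 10*A + (-1 + 2*c) = -1 + 2*c + 10*A)
-13*f(0, -3) = -13*(-1 + 2*(-3) + 10*0) = -13*(-1 - 6 + 0) = -13*(-7) = 91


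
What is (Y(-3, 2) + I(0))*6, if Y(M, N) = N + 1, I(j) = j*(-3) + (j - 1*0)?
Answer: 18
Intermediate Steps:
I(j) = -2*j (I(j) = -3*j + (j + 0) = -3*j + j = -2*j)
Y(M, N) = 1 + N
(Y(-3, 2) + I(0))*6 = ((1 + 2) - 2*0)*6 = (3 + 0)*6 = 3*6 = 18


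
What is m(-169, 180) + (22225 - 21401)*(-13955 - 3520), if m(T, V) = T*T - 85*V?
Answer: -14386139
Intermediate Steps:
m(T, V) = T**2 - 85*V
m(-169, 180) + (22225 - 21401)*(-13955 - 3520) = ((-169)**2 - 85*180) + (22225 - 21401)*(-13955 - 3520) = (28561 - 15300) + 824*(-17475) = 13261 - 14399400 = -14386139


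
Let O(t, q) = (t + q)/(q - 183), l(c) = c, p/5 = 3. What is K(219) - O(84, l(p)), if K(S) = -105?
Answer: -5847/56 ≈ -104.41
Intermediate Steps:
p = 15 (p = 5*3 = 15)
O(t, q) = (q + t)/(-183 + q)
K(219) - O(84, l(p)) = -105 - (15 + 84)/(-183 + 15) = -105 - 99/(-168) = -105 - (-1)*99/168 = -105 - 1*(-33/56) = -105 + 33/56 = -5847/56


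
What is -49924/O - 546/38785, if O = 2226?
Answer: -138394124/6166815 ≈ -22.442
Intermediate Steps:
-49924/O - 546/38785 = -49924/2226 - 546/38785 = -49924*1/2226 - 546*1/38785 = -3566/159 - 546/38785 = -138394124/6166815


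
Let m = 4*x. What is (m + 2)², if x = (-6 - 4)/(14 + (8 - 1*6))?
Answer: ¼ ≈ 0.25000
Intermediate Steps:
x = -5/8 (x = -10/(14 + (8 - 6)) = -10/(14 + 2) = -10/16 = -10*1/16 = -5/8 ≈ -0.62500)
m = -5/2 (m = 4*(-5/8) = -5/2 ≈ -2.5000)
(m + 2)² = (-5/2 + 2)² = (-½)² = ¼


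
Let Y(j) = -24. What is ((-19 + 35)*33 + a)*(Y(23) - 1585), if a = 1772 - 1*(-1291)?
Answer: -5777919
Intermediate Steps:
a = 3063 (a = 1772 + 1291 = 3063)
((-19 + 35)*33 + a)*(Y(23) - 1585) = ((-19 + 35)*33 + 3063)*(-24 - 1585) = (16*33 + 3063)*(-1609) = (528 + 3063)*(-1609) = 3591*(-1609) = -5777919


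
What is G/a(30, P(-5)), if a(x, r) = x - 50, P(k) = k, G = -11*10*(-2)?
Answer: -11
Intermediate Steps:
G = 220 (G = -110*(-2) = 220)
a(x, r) = -50 + x
G/a(30, P(-5)) = 220/(-50 + 30) = 220/(-20) = 220*(-1/20) = -11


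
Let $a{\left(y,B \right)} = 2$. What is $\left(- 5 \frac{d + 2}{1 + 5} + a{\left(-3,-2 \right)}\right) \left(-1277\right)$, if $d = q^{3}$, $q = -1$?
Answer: $- \frac{8939}{6} \approx -1489.8$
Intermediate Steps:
$d = -1$ ($d = \left(-1\right)^{3} = -1$)
$\left(- 5 \frac{d + 2}{1 + 5} + a{\left(-3,-2 \right)}\right) \left(-1277\right) = \left(- 5 \frac{-1 + 2}{1 + 5} + 2\right) \left(-1277\right) = \left(- 5 \cdot 1 \cdot \frac{1}{6} + 2\right) \left(-1277\right) = \left(\left(-5\right) \frac{1}{6} + 2\right) \left(-1277\right) = \left(- \frac{5}{6} + 2\right) \left(-1277\right) = \frac{7}{6} \left(-1277\right) = - \frac{8939}{6}$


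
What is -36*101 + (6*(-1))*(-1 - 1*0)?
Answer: -3630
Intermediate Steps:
-36*101 + (6*(-1))*(-1 - 1*0) = -3636 - 6*(-1 + 0) = -3636 - 6*(-1) = -3636 + 6 = -3630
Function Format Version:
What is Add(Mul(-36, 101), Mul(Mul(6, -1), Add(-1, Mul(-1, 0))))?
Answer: -3630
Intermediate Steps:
Add(Mul(-36, 101), Mul(Mul(6, -1), Add(-1, Mul(-1, 0)))) = Add(-3636, Mul(-6, Add(-1, 0))) = Add(-3636, Mul(-6, -1)) = Add(-3636, 6) = -3630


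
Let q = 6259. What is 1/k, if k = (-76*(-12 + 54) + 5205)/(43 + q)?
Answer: 6302/2013 ≈ 3.1306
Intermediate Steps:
k = 2013/6302 (k = (-76*(-12 + 54) + 5205)/(43 + 6259) = (-76*42 + 5205)/6302 = (-3192 + 5205)*(1/6302) = 2013*(1/6302) = 2013/6302 ≈ 0.31942)
1/k = 1/(2013/6302) = 6302/2013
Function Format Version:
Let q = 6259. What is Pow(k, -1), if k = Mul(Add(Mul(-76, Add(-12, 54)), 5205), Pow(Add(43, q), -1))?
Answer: Rational(6302, 2013) ≈ 3.1306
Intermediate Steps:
k = Rational(2013, 6302) (k = Mul(Add(Mul(-76, Add(-12, 54)), 5205), Pow(Add(43, 6259), -1)) = Mul(Add(Mul(-76, 42), 5205), Pow(6302, -1)) = Mul(Add(-3192, 5205), Rational(1, 6302)) = Mul(2013, Rational(1, 6302)) = Rational(2013, 6302) ≈ 0.31942)
Pow(k, -1) = Pow(Rational(2013, 6302), -1) = Rational(6302, 2013)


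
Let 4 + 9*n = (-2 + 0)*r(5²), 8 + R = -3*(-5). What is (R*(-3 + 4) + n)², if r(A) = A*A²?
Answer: 108097609/9 ≈ 1.2011e+7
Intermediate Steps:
R = 7 (R = -8 - 3*(-5) = -8 + 15 = 7)
r(A) = A³
n = -10418/3 (n = -4/9 + ((-2 + 0)*(5²)³)/9 = -4/9 + (-2*25³)/9 = -4/9 + (-2*15625)/9 = -4/9 + (⅑)*(-31250) = -4/9 - 31250/9 = -10418/3 ≈ -3472.7)
(R*(-3 + 4) + n)² = (7*(-3 + 4) - 10418/3)² = (7*1 - 10418/3)² = (7 - 10418/3)² = (-10397/3)² = 108097609/9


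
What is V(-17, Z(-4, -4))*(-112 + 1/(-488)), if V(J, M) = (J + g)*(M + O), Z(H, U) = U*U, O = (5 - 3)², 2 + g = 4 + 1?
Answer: 1912995/61 ≈ 31361.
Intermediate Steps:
g = 3 (g = -2 + (4 + 1) = -2 + 5 = 3)
O = 4 (O = 2² = 4)
Z(H, U) = U²
V(J, M) = (3 + J)*(4 + M) (V(J, M) = (J + 3)*(M + 4) = (3 + J)*(4 + M))
V(-17, Z(-4, -4))*(-112 + 1/(-488)) = (12 + 3*(-4)² + 4*(-17) - 17*(-4)²)*(-112 + 1/(-488)) = (12 + 3*16 - 68 - 17*16)*(-112 - 1/488) = (12 + 48 - 68 - 272)*(-54657/488) = -280*(-54657/488) = 1912995/61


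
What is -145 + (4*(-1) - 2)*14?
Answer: -229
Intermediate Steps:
-145 + (4*(-1) - 2)*14 = -145 + (-4 - 2)*14 = -145 - 6*14 = -145 - 84 = -229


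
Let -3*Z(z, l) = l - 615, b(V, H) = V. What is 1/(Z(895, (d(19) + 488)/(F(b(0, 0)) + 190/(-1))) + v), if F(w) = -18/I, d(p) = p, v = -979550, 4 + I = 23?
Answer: -3628/3553060449 ≈ -1.0211e-6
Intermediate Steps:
I = 19 (I = -4 + 23 = 19)
F(w) = -18/19
Z(z, l) = 205 - l/3 (Z(z, l) = -(l - 615)/3 = -(-615 + l)/3 = 205 - l/3)
1/(Z(895, (d(19) + 488)/(F(b(0, 0)) + 190/(-1))) + v) = 1/((205 - (19 + 488)/(3*(-18/19 + 190/(-1)))) - 979550) = 1/((205 - 169/(-18/19 + 190*(-1))) - 979550) = 1/((205 - 169/(-18/19 - 190)) - 979550) = 1/((205 - 169/(-3628/19)) - 979550) = 1/((205 - 169*(-19)/3628) - 979550) = 1/((205 - ⅓*(-9633/3628)) - 979550) = 1/((205 + 3211/3628) - 979550) = 1/(746951/3628 - 979550) = 1/(-3553060449/3628) = -3628/3553060449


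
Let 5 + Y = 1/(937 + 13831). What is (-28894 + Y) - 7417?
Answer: -536314687/14768 ≈ -36316.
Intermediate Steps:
Y = -73839/14768 (Y = -5 + 1/(937 + 13831) = -5 + 1/14768 = -73839/14768 ≈ -4.9999)
(-28894 + Y) - 7417 = (-28894 - 73839/14768) - 7417 = -426780431/14768 - 7417 = -536314687/14768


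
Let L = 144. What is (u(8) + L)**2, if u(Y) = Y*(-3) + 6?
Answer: 15876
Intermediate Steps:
u(Y) = 6 - 3*Y (u(Y) = -3*Y + 6 = 6 - 3*Y)
(u(8) + L)**2 = ((6 - 3*8) + 144)**2 = ((6 - 24) + 144)**2 = (-18 + 144)**2 = 126**2 = 15876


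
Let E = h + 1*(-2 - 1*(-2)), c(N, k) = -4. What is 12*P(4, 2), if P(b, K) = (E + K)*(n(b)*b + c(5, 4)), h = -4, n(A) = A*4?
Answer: -1440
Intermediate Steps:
n(A) = 4*A
E = -4 (E = -4 + 1*(-2 - 1*(-2)) = -4 + 1*(-2 + 2) = -4 + 1*0 = -4 + 0 = -4)
P(b, K) = (-4 + K)*(-4 + 4*b²) (P(b, K) = (-4 + K)*((4*b)*b - 4) = (-4 + K)*(4*b² - 4) = (-4 + K)*(-4 + 4*b²))
12*P(4, 2) = 12*(16 - 16*4² - 4*2 + 4*2*4²) = 12*(16 - 16*16 - 8 + 4*2*16) = 12*(16 - 256 - 8 + 128) = 12*(-120) = -1440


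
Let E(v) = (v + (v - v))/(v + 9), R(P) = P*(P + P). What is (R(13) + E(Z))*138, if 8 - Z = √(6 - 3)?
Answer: 6679269/143 - 621*√3/143 ≈ 46701.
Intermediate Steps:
R(P) = 2*P² (R(P) = P*(2*P) = 2*P²)
Z = 8 - √3 (Z = 8 - √(6 - 3) = 8 - √3 ≈ 6.2680)
E(v) = v/(9 + v) (E(v) = (v + 0)/(9 + v) = v/(9 + v))
(R(13) + E(Z))*138 = (2*13² + (8 - √3)/(9 + (8 - √3)))*138 = (2*169 + (8 - √3)/(17 - √3))*138 = (338 + (8 - √3)/(17 - √3))*138 = 46644 + 138*(8 - √3)/(17 - √3)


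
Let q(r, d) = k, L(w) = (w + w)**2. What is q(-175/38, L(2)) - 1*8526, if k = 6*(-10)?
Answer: -8586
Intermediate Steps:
L(w) = 4*w**2 (L(w) = (2*w)**2 = 4*w**2)
k = -60
q(r, d) = -60
q(-175/38, L(2)) - 1*8526 = -60 - 1*8526 = -60 - 8526 = -8586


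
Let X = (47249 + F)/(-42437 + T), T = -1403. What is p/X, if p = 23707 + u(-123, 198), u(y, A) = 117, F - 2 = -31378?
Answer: -1044444160/15873 ≈ -65800.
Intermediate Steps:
F = -31376 (F = 2 - 31378 = -31376)
X = -15873/43840 (X = (47249 - 31376)/(-42437 - 1403) = 15873/(-43840) = 15873*(-1/43840) = -15873/43840 ≈ -0.36207)
p = 23824 (p = 23707 + 117 = 23824)
p/X = 23824/(-15873/43840) = 23824*(-43840/15873) = -1044444160/15873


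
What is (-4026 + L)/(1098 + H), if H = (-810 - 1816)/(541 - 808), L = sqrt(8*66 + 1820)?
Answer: -537471/147896 + 267*sqrt(587)/147896 ≈ -3.5904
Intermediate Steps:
L = 2*sqrt(587) (L = sqrt(528 + 1820) = sqrt(2348) = 2*sqrt(587) ≈ 48.456)
H = 2626/267 (H = -2626/(-267) = -2626*(-1/267) = 2626/267 ≈ 9.8352)
(-4026 + L)/(1098 + H) = (-4026 + 2*sqrt(587))/(1098 + 2626/267) = (-4026 + 2*sqrt(587))/(295792/267) = (-4026 + 2*sqrt(587))*(267/295792) = -537471/147896 + 267*sqrt(587)/147896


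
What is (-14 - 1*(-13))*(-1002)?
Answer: 1002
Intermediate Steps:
(-14 - 1*(-13))*(-1002) = (-14 + 13)*(-1002) = -1*(-1002) = 1002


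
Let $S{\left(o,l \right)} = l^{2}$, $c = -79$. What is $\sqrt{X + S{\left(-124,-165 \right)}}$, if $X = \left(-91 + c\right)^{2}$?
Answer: $5 \sqrt{2245} \approx 236.91$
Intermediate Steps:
$X = 28900$ ($X = \left(-91 - 79\right)^{2} = \left(-170\right)^{2} = 28900$)
$\sqrt{X + S{\left(-124,-165 \right)}} = \sqrt{28900 + \left(-165\right)^{2}} = \sqrt{28900 + 27225} = \sqrt{56125} = 5 \sqrt{2245}$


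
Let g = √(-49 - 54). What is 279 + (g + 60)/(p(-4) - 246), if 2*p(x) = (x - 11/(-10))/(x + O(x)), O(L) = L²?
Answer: 16465851/59069 - 240*I*√103/59069 ≈ 278.76 - 0.041235*I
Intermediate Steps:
p(x) = (11/10 + x)/(2*(x + x²)) (p(x) = ((x - 11/(-10))/(x + x²))/2 = ((x - 11*(-⅒))/(x + x²))/2 = ((x + 11/10)/(x + x²))/2 = ((11/10 + x)/(x + x²))/2 = (11/10 + x)/(2*(x + x²)))
g = I*√103 (g = √(-103) = I*√103 ≈ 10.149*I)
279 + (g + 60)/(p(-4) - 246) = 279 + (I*√103 + 60)/((1/20)*(11 + 10*(-4))/(-4*(1 - 4)) - 246) = 279 + (60 + I*√103)/((1/20)*(-¼)*(11 - 40)/(-3) - 246) = 279 + (60 + I*√103)/((1/20)*(-¼)*(-⅓)*(-29) - 246) = 279 + (60 + I*√103)/(-29/240 - 246) = 279 + (60 + I*√103)/(-59069/240) = 279 + (60 + I*√103)*(-240/59069) = 279 + (-14400/59069 - 240*I*√103/59069) = 16465851/59069 - 240*I*√103/59069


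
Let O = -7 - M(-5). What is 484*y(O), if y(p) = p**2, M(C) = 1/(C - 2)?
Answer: 1115136/49 ≈ 22758.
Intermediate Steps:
M(C) = 1/(-2 + C)
O = -48/7 (O = -7 - 1/(-2 - 5) = -7 - 1/(-7) = -7 - 1*(-1/7) = -7 + 1/7 = -48/7 ≈ -6.8571)
484*y(O) = 484*(-48/7)**2 = 484*(2304/49) = 1115136/49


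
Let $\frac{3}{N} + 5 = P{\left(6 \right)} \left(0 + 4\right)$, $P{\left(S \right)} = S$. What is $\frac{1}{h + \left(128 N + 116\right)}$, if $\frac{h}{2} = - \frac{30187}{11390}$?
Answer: $\frac{108205}{14165107} \approx 0.0076388$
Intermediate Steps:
$h = - \frac{30187}{5695}$ ($h = 2 \left(- \frac{30187}{11390}\right) = - \frac{30187}{5695} \approx -5.3006$)
$N = \frac{3}{19}$ ($N = \frac{3}{-5 + 6 \left(0 + 4\right)} = \frac{3}{-5 + 6 \cdot 4} = \frac{3}{-5 + 24} = \frac{3}{19} \approx 0.15789$)
$\frac{1}{h + \left(128 N + 116\right)} = \frac{1}{- \frac{30187}{5695} + \left(128 \cdot \frac{3}{19} + 116\right)} = \frac{1}{- \frac{30187}{5695} + \left(\frac{384}{19} + 116\right)} = \frac{1}{- \frac{30187}{5695} + \frac{2588}{19}} = \frac{1}{\frac{14165107}{108205}} = \frac{108205}{14165107}$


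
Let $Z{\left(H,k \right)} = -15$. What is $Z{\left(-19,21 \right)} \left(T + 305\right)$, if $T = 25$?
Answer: $-4950$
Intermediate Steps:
$Z{\left(-19,21 \right)} \left(T + 305\right) = - 15 \left(25 + 305\right) = \left(-15\right) 330 = -4950$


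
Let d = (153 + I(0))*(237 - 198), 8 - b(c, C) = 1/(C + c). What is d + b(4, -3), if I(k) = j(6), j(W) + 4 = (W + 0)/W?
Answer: 5857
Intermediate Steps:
j(W) = -3 (j(W) = -4 + (W + 0)/W = -4 + W/W = -4 + 1 = -3)
b(c, C) = 8 - 1/(C + c)
I(k) = -3
d = 5850 (d = (153 - 3)*(237 - 198) = 150*39 = 5850)
d + b(4, -3) = 5850 + (-1 + 8*(-3) + 8*4)/(-3 + 4) = 5850 + (-1 - 24 + 32)/1 = 5850 + 1*7 = 5850 + 7 = 5857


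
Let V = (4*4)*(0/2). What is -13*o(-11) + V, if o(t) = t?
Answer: 143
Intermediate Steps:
V = 0 (V = 16*(0*(½)) = 16*0 = 0)
-13*o(-11) + V = -13*(-11) + 0 = 143 + 0 = 143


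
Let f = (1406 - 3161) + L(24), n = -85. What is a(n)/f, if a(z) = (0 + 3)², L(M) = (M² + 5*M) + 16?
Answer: -9/1043 ≈ -0.0086289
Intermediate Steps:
L(M) = 16 + M² + 5*M
a(z) = 9 (a(z) = 3² = 9)
f = -1043 (f = (1406 - 3161) + (16 + 24² + 5*24) = -1755 + (16 + 576 + 120) = -1755 + 712 = -1043)
a(n)/f = 9/(-1043) = 9*(-1/1043) = -9/1043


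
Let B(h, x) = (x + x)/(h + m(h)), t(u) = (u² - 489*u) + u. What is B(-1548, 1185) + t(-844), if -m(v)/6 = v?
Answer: 290045743/258 ≈ 1.1242e+6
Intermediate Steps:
t(u) = u² - 488*u
m(v) = -6*v
B(h, x) = -2*x/(5*h) (B(h, x) = (x + x)/(h - 6*h) = (2*x)/((-5*h)) = (2*x)*(-1/(5*h)) = -2*x/(5*h))
B(-1548, 1185) + t(-844) = -⅖*1185/(-1548) - 844*(-488 - 844) = -⅖*1185*(-1/1548) - 844*(-1332) = 79/258 + 1124208 = 290045743/258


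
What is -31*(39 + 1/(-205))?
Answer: -247814/205 ≈ -1208.8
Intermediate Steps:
-31*(39 + 1/(-205)) = -31*(39 - 1/205) = -31*7994/205 = -247814/205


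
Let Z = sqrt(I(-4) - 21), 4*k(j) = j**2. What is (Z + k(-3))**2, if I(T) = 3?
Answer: -207/16 + 27*I*sqrt(2)/2 ≈ -12.938 + 19.092*I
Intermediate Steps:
k(j) = j**2/4
Z = 3*I*sqrt(2) (Z = sqrt(3 - 21) = sqrt(-18) = 3*I*sqrt(2) ≈ 4.2426*I)
(Z + k(-3))**2 = (3*I*sqrt(2) + (1/4)*(-3)**2)**2 = (3*I*sqrt(2) + (1/4)*9)**2 = (3*I*sqrt(2) + 9/4)**2 = (9/4 + 3*I*sqrt(2))**2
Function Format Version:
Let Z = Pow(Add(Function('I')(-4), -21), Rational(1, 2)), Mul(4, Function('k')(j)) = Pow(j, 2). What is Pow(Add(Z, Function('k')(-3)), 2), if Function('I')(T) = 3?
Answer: Add(Rational(-207, 16), Mul(Rational(27, 2), I, Pow(2, Rational(1, 2)))) ≈ Add(-12.938, Mul(19.092, I))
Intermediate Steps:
Function('k')(j) = Mul(Rational(1, 4), Pow(j, 2))
Z = Mul(3, I, Pow(2, Rational(1, 2))) (Z = Pow(Add(3, -21), Rational(1, 2)) = Pow(-18, Rational(1, 2)) = Mul(3, I, Pow(2, Rational(1, 2))) ≈ Mul(4.2426, I))
Pow(Add(Z, Function('k')(-3)), 2) = Pow(Add(Mul(3, I, Pow(2, Rational(1, 2))), Mul(Rational(1, 4), Pow(-3, 2))), 2) = Pow(Add(Mul(3, I, Pow(2, Rational(1, 2))), Mul(Rational(1, 4), 9)), 2) = Pow(Add(Mul(3, I, Pow(2, Rational(1, 2))), Rational(9, 4)), 2) = Pow(Add(Rational(9, 4), Mul(3, I, Pow(2, Rational(1, 2)))), 2)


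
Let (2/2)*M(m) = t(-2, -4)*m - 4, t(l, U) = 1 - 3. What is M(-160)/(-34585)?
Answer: -316/34585 ≈ -0.0091369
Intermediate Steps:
t(l, U) = -2
M(m) = -4 - 2*m (M(m) = -2*m - 4 = -4 - 2*m)
M(-160)/(-34585) = (-4 - 2*(-160))/(-34585) = (-4 + 320)*(-1/34585) = 316*(-1/34585) = -316/34585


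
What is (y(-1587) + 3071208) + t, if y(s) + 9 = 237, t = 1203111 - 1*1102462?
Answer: 3172085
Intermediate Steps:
t = 100649 (t = 1203111 - 1102462 = 100649)
y(s) = 228 (y(s) = -9 + 237 = 228)
(y(-1587) + 3071208) + t = (228 + 3071208) + 100649 = 3071436 + 100649 = 3172085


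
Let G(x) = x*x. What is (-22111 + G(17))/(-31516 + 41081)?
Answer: -21822/9565 ≈ -2.2814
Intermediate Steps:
G(x) = x²
(-22111 + G(17))/(-31516 + 41081) = (-22111 + 17²)/(-31516 + 41081) = (-22111 + 289)/9565 = -21822*1/9565 = -21822/9565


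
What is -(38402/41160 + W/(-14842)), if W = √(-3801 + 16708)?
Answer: -2743/2940 + √12907/14842 ≈ -0.92534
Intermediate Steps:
W = √12907 ≈ 113.61
-(38402/41160 + W/(-14842)) = -(38402/41160 + √12907/(-14842)) = -(38402*(1/41160) + √12907*(-1/14842)) = -(2743/2940 - √12907/14842) = -2743/2940 + √12907/14842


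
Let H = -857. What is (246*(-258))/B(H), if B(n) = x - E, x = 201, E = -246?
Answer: -21156/149 ≈ -141.99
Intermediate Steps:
B(n) = 447 (B(n) = 201 - 1*(-246) = 201 + 246 = 447)
(246*(-258))/B(H) = (246*(-258))/447 = -63468*1/447 = -21156/149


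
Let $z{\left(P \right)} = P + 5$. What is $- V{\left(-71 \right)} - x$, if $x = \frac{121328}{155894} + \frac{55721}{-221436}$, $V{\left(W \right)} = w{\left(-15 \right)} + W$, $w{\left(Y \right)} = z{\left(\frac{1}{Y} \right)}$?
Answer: $\frac{5656193604739}{86301359460} \approx 65.54$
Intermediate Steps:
$z{\left(P \right)} = 5 + P$
$w{\left(Y \right)} = 5 + \frac{1}{Y}$
$V{\left(W \right)} = \frac{74}{15} + W$ ($V{\left(W \right)} = \left(5 + \frac{1}{-15}\right) + W = \left(5 - \frac{1}{15}\right) + W = \frac{74}{15} + W$)
$x = \frac{9089908717}{17260271892}$ ($x = 121328 \cdot \frac{1}{155894} + 55721 \left(- \frac{1}{221436}\right) = \frac{60664}{77947} - \frac{55721}{221436} = \frac{9089908717}{17260271892} \approx 0.52664$)
$- V{\left(-71 \right)} - x = - (\frac{74}{15} - 71) - \frac{9089908717}{17260271892} = \left(-1\right) \left(- \frac{991}{15}\right) - \frac{9089908717}{17260271892} = \frac{991}{15} - \frac{9089908717}{17260271892} = \frac{5656193604739}{86301359460}$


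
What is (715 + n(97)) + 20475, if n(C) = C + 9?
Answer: 21296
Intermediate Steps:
n(C) = 9 + C
(715 + n(97)) + 20475 = (715 + (9 + 97)) + 20475 = (715 + 106) + 20475 = 821 + 20475 = 21296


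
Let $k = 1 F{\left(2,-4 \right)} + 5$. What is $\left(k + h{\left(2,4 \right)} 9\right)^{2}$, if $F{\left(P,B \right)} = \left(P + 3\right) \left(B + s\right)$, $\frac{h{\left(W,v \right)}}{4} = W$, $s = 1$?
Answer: $3844$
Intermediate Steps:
$h{\left(W,v \right)} = 4 W$
$F{\left(P,B \right)} = \left(1 + B\right) \left(3 + P\right)$ ($F{\left(P,B \right)} = \left(P + 3\right) \left(B + 1\right) = \left(3 + P\right) \left(1 + B\right) = \left(1 + B\right) \left(3 + P\right)$)
$k = -10$ ($k = 1 \left(3 + 2 + 3 \left(-4\right) - 8\right) + 5 = 1 \left(3 + 2 - 12 - 8\right) + 5 = 1 \left(-15\right) + 5 = -15 + 5 = -10$)
$\left(k + h{\left(2,4 \right)} 9\right)^{2} = \left(-10 + 4 \cdot 2 \cdot 9\right)^{2} = \left(-10 + 8 \cdot 9\right)^{2} = \left(-10 + 72\right)^{2} = 62^{2} = 3844$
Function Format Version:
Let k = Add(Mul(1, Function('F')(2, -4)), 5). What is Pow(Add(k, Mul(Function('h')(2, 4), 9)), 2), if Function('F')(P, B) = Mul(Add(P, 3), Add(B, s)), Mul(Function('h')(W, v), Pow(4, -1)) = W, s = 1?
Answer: 3844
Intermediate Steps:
Function('h')(W, v) = Mul(4, W)
Function('F')(P, B) = Mul(Add(1, B), Add(3, P)) (Function('F')(P, B) = Mul(Add(P, 3), Add(B, 1)) = Mul(Add(3, P), Add(1, B)) = Mul(Add(1, B), Add(3, P)))
k = -10 (k = Add(Mul(1, Add(3, 2, Mul(3, -4), Mul(-4, 2))), 5) = Add(Mul(1, Add(3, 2, -12, -8)), 5) = Add(Mul(1, -15), 5) = Add(-15, 5) = -10)
Pow(Add(k, Mul(Function('h')(2, 4), 9)), 2) = Pow(Add(-10, Mul(Mul(4, 2), 9)), 2) = Pow(Add(-10, Mul(8, 9)), 2) = Pow(Add(-10, 72), 2) = Pow(62, 2) = 3844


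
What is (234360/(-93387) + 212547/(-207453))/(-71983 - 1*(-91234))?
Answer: -1086790663/5919961581747 ≈ -0.00018358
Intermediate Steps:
(234360/(-93387) + 212547/(-207453))/(-71983 - 1*(-91234)) = (234360*(-1/93387) + 212547*(-1/207453))/(-71983 + 91234) = (-11160/4447 - 70849/69151)/19251 = -1086790663/307514497*1/19251 = -1086790663/5919961581747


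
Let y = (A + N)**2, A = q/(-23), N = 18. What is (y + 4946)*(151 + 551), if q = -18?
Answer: 1967746716/529 ≈ 3.7197e+6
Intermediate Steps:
A = 18/23 (A = -18/(-23) = -18*(-1/23) = 18/23 ≈ 0.78261)
y = 186624/529 (y = (18/23 + 18)**2 = (432/23)**2 = 186624/529 ≈ 352.79)
(y + 4946)*(151 + 551) = (186624/529 + 4946)*(151 + 551) = (2803058/529)*702 = 1967746716/529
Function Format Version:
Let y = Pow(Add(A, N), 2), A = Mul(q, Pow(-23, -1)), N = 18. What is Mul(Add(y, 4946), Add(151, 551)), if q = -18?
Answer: Rational(1967746716, 529) ≈ 3.7197e+6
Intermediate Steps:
A = Rational(18, 23) (A = Mul(-18, Pow(-23, -1)) = Mul(-18, Rational(-1, 23)) = Rational(18, 23) ≈ 0.78261)
y = Rational(186624, 529) (y = Pow(Add(Rational(18, 23), 18), 2) = Pow(Rational(432, 23), 2) = Rational(186624, 529) ≈ 352.79)
Mul(Add(y, 4946), Add(151, 551)) = Mul(Add(Rational(186624, 529), 4946), Add(151, 551)) = Mul(Rational(2803058, 529), 702) = Rational(1967746716, 529)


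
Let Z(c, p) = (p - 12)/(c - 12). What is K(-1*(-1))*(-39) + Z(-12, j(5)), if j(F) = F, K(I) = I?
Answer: -929/24 ≈ -38.708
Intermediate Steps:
Z(c, p) = (-12 + p)/(-12 + c)
K(-1*(-1))*(-39) + Z(-12, j(5)) = -1*(-1)*(-39) + (-12 + 5)/(-12 - 12) = 1*(-39) - 7/(-24) = -39 - 1/24*(-7) = -39 + 7/24 = -929/24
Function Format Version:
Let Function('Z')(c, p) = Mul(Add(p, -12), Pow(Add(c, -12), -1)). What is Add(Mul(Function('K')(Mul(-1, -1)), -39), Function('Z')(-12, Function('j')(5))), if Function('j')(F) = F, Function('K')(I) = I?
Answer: Rational(-929, 24) ≈ -38.708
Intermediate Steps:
Function('Z')(c, p) = Mul(Pow(Add(-12, c), -1), Add(-12, p)) (Function('Z')(c, p) = Mul(Add(-12, p), Pow(Add(-12, c), -1)) = Mul(Pow(Add(-12, c), -1), Add(-12, p)))
Add(Mul(Function('K')(Mul(-1, -1)), -39), Function('Z')(-12, Function('j')(5))) = Add(Mul(Mul(-1, -1), -39), Mul(Pow(Add(-12, -12), -1), Add(-12, 5))) = Add(Mul(1, -39), Mul(Pow(-24, -1), -7)) = Add(-39, Mul(Rational(-1, 24), -7)) = Add(-39, Rational(7, 24)) = Rational(-929, 24)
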